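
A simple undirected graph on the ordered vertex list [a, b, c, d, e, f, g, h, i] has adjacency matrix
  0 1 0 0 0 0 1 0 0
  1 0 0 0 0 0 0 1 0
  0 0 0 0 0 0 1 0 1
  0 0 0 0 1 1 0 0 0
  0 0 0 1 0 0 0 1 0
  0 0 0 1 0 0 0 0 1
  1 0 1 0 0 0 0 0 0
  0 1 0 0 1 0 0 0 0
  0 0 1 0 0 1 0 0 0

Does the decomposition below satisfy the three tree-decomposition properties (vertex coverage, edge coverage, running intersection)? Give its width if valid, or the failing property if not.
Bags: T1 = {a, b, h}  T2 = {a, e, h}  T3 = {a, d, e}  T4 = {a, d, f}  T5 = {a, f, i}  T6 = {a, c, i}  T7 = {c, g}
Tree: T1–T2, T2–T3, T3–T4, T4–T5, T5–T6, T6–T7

A tree decomposition must satisfy three properties: every vertex lies in some bag; for every edge, both endpoints lie together in some bag; and for every vertex, the bags containing it form a connected subtree. Here edge (a,g) lies in no bag, so the decomposition is invalid.

No — edge (a,g) lies in no bag.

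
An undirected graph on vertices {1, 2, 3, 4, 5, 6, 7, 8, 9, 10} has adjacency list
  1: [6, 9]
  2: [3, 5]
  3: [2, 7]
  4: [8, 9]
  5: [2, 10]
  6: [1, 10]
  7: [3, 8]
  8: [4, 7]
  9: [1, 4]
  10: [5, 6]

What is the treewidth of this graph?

2

A width-2 tree decomposition is:
Bags: B1 = {3, 7, 8}  B2 = {2, 3, 8}  B3 = {2, 5, 8}  B4 = {5, 8, 10}  B5 = {6, 8, 10}  B6 = {1, 6, 8}  B7 = {1, 8, 9}  B8 = {4, 8, 9}
Tree: B1–B2, B2–B3, B3–B4, B4–B5, B5–B6, B6–B7, B7–B8
Every bag has size at most 3, so the width is 3 − 1 = 2 and tw(G) ≤ 2. Since 8–7–3–2–5–10–6–1–9–4–8 is a cycle in G, G is not acyclic. Forests are exactly the graphs of treewidth ≤ 1, so tw(G) ≥ 2. Therefore the treewidth is 2.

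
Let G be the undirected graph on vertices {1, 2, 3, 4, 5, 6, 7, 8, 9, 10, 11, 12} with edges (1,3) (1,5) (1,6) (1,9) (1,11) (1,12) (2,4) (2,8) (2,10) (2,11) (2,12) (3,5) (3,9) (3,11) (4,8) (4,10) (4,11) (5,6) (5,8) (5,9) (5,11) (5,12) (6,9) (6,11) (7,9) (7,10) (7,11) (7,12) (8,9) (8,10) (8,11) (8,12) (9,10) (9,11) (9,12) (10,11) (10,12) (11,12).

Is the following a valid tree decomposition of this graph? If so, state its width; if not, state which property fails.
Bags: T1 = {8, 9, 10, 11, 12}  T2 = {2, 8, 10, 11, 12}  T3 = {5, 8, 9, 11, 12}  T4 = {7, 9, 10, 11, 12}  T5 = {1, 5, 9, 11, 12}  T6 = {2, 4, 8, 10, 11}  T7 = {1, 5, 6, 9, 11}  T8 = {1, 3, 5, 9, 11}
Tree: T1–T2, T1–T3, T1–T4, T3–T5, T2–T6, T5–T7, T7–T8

Checking the three conditions: (i) the bags cover all of {1, 2, 3, 4, 5, 6, 7, 8, 9, 10, 11, 12}; (ii) for each edge, some bag contains both endpoints; (iii) the bags containing any fixed vertex form a subtree. All hold, so the decomposition is valid with width 5 − 1 = 4.

Yes; width 4.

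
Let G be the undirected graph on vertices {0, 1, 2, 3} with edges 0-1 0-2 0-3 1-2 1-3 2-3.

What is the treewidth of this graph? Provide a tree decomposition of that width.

Treewidth 3.
One optimal decomposition is:
Bags: B1 = {0, 1, 2, 3}
Tree: (single bag)

With just one bag of size 4, the width is 4 − 1 = 3, so tw(G) ≤ 3. Conversely, {0, 1, 2, 3} is a clique of size 4, and the vertices of any clique must share a bag in every tree decomposition; so some bag has ≥ 4 vertices and tw(G) ≥ 3. Therefore the treewidth is 3.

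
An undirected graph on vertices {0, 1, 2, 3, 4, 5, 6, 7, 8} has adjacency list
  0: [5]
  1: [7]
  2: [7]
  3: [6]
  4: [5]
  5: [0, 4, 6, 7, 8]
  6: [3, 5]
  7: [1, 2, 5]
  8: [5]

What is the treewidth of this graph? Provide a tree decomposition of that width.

Treewidth 1.
One optimal decomposition is:
Bags: B1 = {2, 7}  B2 = {5, 7}  B3 = {0, 5}  B4 = {4, 5}  B5 = {5, 6}  B6 = {3, 6}  B7 = {1, 7}  B8 = {5, 8}
Tree: B1–B2, B2–B3, B2–B4, B4–B5, B5–B6, B2–B7, B5–B8

Every bag has size at most 2, so the width is 2 − 1 = 1 and tw(G) ≤ 1. G has an edge, so its treewidth is at least 1. Combining the bounds, tw(G) = 1.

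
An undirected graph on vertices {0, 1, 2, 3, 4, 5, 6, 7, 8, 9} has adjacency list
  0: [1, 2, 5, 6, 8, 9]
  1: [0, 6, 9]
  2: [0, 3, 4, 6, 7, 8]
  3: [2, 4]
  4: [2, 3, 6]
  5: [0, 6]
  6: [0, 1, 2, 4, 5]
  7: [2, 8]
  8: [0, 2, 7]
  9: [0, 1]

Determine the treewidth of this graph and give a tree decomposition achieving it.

Every bag has size at most 3, so the width is 3 − 1 = 2 and tw(G) ≤ 2. For the lower bound, the 3 vertices {0, 2, 8} are pairwise adjacent, and any tree decomposition puts a clique entirely inside one bag — forcing width ≥ 2. Therefore the treewidth is 2.

Treewidth 2.
One optimal decomposition is:
Bags: B1 = {0, 5, 6}  B2 = {0, 1, 6}  B3 = {0, 2, 6}  B4 = {2, 4, 6}  B5 = {0, 2, 8}  B6 = {2, 7, 8}  B7 = {0, 1, 9}  B8 = {2, 3, 4}
Tree: B1–B2, B1–B3, B3–B4, B3–B5, B5–B6, B2–B7, B4–B8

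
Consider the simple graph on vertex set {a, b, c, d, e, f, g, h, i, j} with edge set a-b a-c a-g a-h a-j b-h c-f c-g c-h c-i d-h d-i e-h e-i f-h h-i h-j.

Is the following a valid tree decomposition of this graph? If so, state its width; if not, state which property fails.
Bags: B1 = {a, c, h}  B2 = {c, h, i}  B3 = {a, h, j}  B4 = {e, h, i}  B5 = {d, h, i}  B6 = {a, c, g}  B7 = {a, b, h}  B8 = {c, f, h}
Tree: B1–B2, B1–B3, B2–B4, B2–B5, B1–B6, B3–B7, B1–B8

Yes; width 2.

Every vertex of G appears in some bag (union = {a, b, c, d, e, f, g, h, i, j}); every edge is covered by a bag; and for each vertex v the set of bags containing v is connected in the bag tree. The decomposition is therefore valid. The largest bag has 3 vertices, so the width is 2.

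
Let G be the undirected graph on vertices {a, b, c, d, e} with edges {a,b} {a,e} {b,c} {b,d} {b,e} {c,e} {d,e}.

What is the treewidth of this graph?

A width-2 tree decomposition is:
Bags: B1 = {b, d, e}  B2 = {b, c, e}  B3 = {a, b, e}
Tree: B1–B2, B2–B3
The largest bag has 3 vertices, giving width 2; this decomposition certifies tw(G) ≤ 2. For the lower bound, the 3 vertices {b, d, e} are pairwise adjacent, and any tree decomposition puts a clique entirely inside one bag — forcing width ≥ 2. Hence tw(G) = 2 exactly.

2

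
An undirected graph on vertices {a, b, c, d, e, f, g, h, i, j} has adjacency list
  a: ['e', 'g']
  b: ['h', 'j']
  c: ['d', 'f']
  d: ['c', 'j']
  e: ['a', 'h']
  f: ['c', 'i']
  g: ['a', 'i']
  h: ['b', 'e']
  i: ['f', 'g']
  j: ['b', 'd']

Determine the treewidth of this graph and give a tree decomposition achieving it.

Treewidth 2.
Bags: B1 = {c, f, i}  B2 = {c, g, i}  B3 = {a, c, g}  B4 = {a, c, e}  B5 = {c, e, h}  B6 = {b, c, h}  B7 = {b, c, j}  B8 = {c, d, j}
Tree: B1–B2, B2–B3, B3–B4, B4–B5, B5–B6, B6–B7, B7–B8

The largest bag has 3 vertices, giving width 2; this decomposition certifies tw(G) ≤ 2. For the lower bound, G contains the cycle c–f–i–g–a–e–h–b–j–d–c, so G is not a forest; only forests have treewidth ≤ 1, hence tw(G) ≥ 2. Hence tw(G) = 2 exactly.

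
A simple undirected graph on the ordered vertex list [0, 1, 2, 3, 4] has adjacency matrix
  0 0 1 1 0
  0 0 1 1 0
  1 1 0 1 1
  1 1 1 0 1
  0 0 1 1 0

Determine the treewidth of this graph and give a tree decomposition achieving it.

Treewidth 2.
One optimal decomposition is:
Bags: B1 = {1, 2, 3}  B2 = {2, 3, 4}  B3 = {0, 2, 3}
Tree: B1–B2, B1–B3

Each bag holds 3 vertices, so the decomposition has width 2, which upper-bounds the treewidth. On the other hand G contains the 3-clique {0, 2, 3}. A clique must lie in a single bag of any decomposition, so no decomposition can have width below 2. Therefore the treewidth is 2.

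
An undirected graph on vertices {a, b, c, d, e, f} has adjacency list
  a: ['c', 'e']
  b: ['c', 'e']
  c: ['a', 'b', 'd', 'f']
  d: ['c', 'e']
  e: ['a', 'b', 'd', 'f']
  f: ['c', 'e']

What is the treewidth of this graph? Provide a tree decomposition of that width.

Every bag has size at most 3, so the width is 3 − 1 = 2 and tw(G) ≤ 2. For the lower bound, G contains the cycle c–d–e–f–c, so G is not a forest; only forests have treewidth ≤ 1, hence tw(G) ≥ 2. Therefore the treewidth is 2.

Treewidth 2.
One optimal decomposition is:
Bags: B1 = {c, d, e}  B2 = {c, e, f}  B3 = {a, c, e}  B4 = {b, c, e}
Tree: B1–B2, B2–B3, B3–B4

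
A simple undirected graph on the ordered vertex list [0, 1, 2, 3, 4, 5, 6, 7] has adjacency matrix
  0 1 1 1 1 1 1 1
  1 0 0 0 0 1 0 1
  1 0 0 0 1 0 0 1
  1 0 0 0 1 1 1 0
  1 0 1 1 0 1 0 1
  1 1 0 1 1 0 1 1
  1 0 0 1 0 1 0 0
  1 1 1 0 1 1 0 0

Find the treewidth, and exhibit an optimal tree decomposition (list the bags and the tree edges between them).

Each bag holds 4 vertices, so the decomposition has width 3, which upper-bounds the treewidth. Conversely, {0, 2, 4, 7} is a clique of size 4, and the vertices of any clique must share a bag in every tree decomposition; so some bag has ≥ 4 vertices and tw(G) ≥ 3. Hence tw(G) = 3 exactly.

Treewidth 3.
Bags: B1 = {0, 3, 4, 5}  B2 = {0, 3, 5, 6}  B3 = {0, 4, 5, 7}  B4 = {0, 1, 5, 7}  B5 = {0, 2, 4, 7}
Tree: B1–B2, B1–B3, B3–B4, B3–B5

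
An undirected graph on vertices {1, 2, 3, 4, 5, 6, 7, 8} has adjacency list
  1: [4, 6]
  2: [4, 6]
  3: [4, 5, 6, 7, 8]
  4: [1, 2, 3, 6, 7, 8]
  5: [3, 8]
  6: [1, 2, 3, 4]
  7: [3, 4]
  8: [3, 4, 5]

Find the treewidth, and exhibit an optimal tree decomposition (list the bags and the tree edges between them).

Treewidth 2.
One such decomposition:
Bags: B1 = {1, 4, 6}  B2 = {3, 4, 6}  B3 = {3, 4, 8}  B4 = {2, 4, 6}  B5 = {3, 5, 8}  B6 = {3, 4, 7}
Tree: B1–B2, B2–B3, B1–B4, B3–B5, B3–B6

Every bag has size at most 3, so the width is 3 − 1 = 2 and tw(G) ≤ 2. For the lower bound, the 3 vertices {1, 4, 6} are pairwise adjacent, and any tree decomposition puts a clique entirely inside one bag — forcing width ≥ 2. The upper and lower bounds meet at 2, so that is the treewidth.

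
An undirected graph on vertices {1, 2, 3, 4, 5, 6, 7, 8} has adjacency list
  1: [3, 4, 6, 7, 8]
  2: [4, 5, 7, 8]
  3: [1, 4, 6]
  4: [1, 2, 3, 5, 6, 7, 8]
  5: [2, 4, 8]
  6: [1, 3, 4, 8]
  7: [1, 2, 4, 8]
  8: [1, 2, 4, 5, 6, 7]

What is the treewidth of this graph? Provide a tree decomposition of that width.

Treewidth 3.
One such decomposition:
Bags: B1 = {2, 4, 5, 8}  B2 = {2, 4, 7, 8}  B3 = {1, 4, 7, 8}  B4 = {1, 4, 6, 8}  B5 = {1, 3, 4, 6}
Tree: B1–B2, B2–B3, B3–B4, B4–B5

Each bag holds 4 vertices, so the decomposition has width 3, which upper-bounds the treewidth. For the lower bound, the 4 vertices {1, 4, 6, 8} are pairwise adjacent, and any tree decomposition puts a clique entirely inside one bag — forcing width ≥ 3. Therefore the treewidth is 3.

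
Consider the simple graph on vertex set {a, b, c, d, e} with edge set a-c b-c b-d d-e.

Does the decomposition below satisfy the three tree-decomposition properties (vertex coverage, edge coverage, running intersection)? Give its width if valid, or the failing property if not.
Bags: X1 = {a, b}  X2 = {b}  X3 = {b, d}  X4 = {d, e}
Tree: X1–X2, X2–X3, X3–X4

No — vertex c appears in no bag.

A tree decomposition must satisfy three properties: every vertex lies in some bag; for every edge, both endpoints lie together in some bag; and for every vertex, the bags containing it form a connected subtree. Here vertex c appears in no bag, so the decomposition is invalid.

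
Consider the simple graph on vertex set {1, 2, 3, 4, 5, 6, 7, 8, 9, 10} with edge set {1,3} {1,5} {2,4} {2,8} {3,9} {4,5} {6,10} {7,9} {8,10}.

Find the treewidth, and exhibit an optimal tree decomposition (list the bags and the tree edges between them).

Treewidth 1.
One optimal decomposition is:
Bags: B1 = {6, 10}  B2 = {8, 10}  B3 = {2, 8}  B4 = {2, 4}  B5 = {4, 5}  B6 = {1, 5}  B7 = {1, 3}  B8 = {3, 9}  B9 = {7, 9}
Tree: B1–B2, B2–B3, B3–B4, B4–B5, B5–B6, B6–B7, B7–B8, B8–B9

Each bag holds 2 vertices, so the decomposition has width 1, which upper-bounds the treewidth. Any graph with an edge has treewidth ≥ 1, and G has the edge 6–10. The upper and lower bounds meet at 1, so that is the treewidth.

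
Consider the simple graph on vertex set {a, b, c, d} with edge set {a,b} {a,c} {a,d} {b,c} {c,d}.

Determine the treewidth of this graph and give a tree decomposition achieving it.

Each bag holds 3 vertices, so the decomposition has width 2, which upper-bounds the treewidth. On the other hand G contains the 3-clique {a, c, d}. A clique must lie in a single bag of any decomposition, so no decomposition can have width below 2. Therefore the treewidth is 2.

Treewidth 2.
One optimal decomposition is:
Bags: B1 = {a, c, d}  B2 = {a, b, c}
Tree: B1–B2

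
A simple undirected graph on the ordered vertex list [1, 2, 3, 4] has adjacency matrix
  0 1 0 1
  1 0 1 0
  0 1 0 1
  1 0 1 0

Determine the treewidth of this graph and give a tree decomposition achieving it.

The largest bag has 3 vertices, giving width 2; this decomposition certifies tw(G) ≤ 2. For the lower bound, G contains the cycle 3–4–1–2–3, so G is not a forest; only forests have treewidth ≤ 1, hence tw(G) ≥ 2. Hence tw(G) = 2 exactly.

Treewidth 2.
One optimal decomposition is:
Bags: B1 = {1, 3, 4}  B2 = {1, 2, 3}
Tree: B1–B2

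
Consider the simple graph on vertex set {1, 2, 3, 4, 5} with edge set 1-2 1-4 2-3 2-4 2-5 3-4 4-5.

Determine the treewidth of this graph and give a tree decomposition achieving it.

Every bag has size at most 3, so the width is 3 − 1 = 2 and tw(G) ≤ 2. For the lower bound, the 3 vertices {1, 2, 4} are pairwise adjacent, and any tree decomposition puts a clique entirely inside one bag — forcing width ≥ 2. Hence tw(G) = 2 exactly.

Treewidth 2.
Bags: B1 = {2, 4, 5}  B2 = {2, 3, 4}  B3 = {1, 2, 4}
Tree: B1–B2, B1–B3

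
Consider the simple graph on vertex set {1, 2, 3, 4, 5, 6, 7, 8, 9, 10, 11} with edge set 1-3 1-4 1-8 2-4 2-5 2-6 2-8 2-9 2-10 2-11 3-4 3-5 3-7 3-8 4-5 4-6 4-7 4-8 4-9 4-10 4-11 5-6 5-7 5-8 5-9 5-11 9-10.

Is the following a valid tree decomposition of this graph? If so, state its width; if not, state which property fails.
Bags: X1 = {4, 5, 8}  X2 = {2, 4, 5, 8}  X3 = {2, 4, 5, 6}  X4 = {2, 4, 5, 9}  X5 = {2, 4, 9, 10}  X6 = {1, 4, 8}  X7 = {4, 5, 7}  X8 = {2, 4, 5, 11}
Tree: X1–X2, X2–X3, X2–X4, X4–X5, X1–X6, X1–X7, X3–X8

No — vertex 3 appears in no bag.

A tree decomposition must satisfy three properties: every vertex lies in some bag; for every edge, both endpoints lie together in some bag; and for every vertex, the bags containing it form a connected subtree. Here vertex 3 appears in no bag, so the decomposition is invalid.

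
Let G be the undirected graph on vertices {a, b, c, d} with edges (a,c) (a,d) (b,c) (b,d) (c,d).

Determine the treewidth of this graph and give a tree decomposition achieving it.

Every bag has size at most 3, so the width is 3 − 1 = 2 and tw(G) ≤ 2. Conversely, {a, c, d} is a clique of size 3, and the vertices of any clique must share a bag in every tree decomposition; so some bag has ≥ 3 vertices and tw(G) ≥ 2. The upper and lower bounds meet at 2, so that is the treewidth.

Treewidth 2.
One such decomposition:
Bags: B1 = {b, c, d}  B2 = {a, c, d}
Tree: B1–B2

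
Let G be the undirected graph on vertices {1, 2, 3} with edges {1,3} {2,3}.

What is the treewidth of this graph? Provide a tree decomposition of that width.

Each bag holds 2 vertices, so the decomposition has width 1, which upper-bounds the treewidth. G has an edge, so its treewidth is at least 1. Combining the bounds, tw(G) = 1.

Treewidth 1.
One optimal decomposition is:
Bags: B1 = {1, 3}  B2 = {2, 3}
Tree: B1–B2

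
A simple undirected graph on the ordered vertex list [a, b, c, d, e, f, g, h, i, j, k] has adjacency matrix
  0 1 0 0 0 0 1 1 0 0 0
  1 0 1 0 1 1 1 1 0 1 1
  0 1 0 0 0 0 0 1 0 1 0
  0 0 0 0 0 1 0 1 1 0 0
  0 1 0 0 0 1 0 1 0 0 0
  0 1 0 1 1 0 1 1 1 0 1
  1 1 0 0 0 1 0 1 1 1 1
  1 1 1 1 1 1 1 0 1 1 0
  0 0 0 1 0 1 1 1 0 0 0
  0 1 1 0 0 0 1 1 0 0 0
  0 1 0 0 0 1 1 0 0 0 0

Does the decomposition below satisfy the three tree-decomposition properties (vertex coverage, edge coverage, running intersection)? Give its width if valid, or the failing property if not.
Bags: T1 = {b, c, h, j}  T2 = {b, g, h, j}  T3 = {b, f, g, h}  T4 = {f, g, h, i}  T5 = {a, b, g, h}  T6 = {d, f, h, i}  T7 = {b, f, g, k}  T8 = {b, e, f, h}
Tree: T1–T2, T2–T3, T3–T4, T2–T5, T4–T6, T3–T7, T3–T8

Every vertex of G appears in some bag (union = {a, b, c, d, e, f, g, h, i, j, k}); every edge is covered by a bag; and for each vertex v the set of bags containing v is connected in the bag tree. The decomposition is therefore valid. The largest bag has 4 vertices, so the width is 3.

Yes; width 3.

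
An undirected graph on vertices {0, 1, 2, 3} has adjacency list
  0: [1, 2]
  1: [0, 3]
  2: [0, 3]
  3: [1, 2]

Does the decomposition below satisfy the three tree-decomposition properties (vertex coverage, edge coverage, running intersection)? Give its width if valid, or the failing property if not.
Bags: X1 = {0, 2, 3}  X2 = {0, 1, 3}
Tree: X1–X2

Yes; width 2.

Checking the three conditions: (i) the bags cover all of {0, 1, 2, 3}; (ii) for each edge, some bag contains both endpoints; (iii) the bags containing any fixed vertex form a subtree. All hold, so the decomposition is valid with width 3 − 1 = 2.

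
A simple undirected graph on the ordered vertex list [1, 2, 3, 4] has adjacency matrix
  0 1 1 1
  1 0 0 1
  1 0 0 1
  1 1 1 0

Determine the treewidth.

A width-2 tree decomposition is:
Bags: B1 = {1, 3, 4}  B2 = {1, 2, 4}
Tree: B1–B2
Each bag holds 3 vertices, so the decomposition has width 2, which upper-bounds the treewidth. On the other hand G contains the 3-clique {1, 2, 4}. A clique must lie in a single bag of any decomposition, so no decomposition can have width below 2. Therefore the treewidth is 2.

2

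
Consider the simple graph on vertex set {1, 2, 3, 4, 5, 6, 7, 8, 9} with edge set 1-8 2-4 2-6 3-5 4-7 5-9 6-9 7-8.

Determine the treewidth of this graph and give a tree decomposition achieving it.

Treewidth 1.
One such decomposition:
Bags: B1 = {3, 5}  B2 = {5, 9}  B3 = {6, 9}  B4 = {2, 6}  B5 = {2, 4}  B6 = {4, 7}  B7 = {7, 8}  B8 = {1, 8}
Tree: B1–B2, B2–B3, B3–B4, B4–B5, B5–B6, B6–B7, B7–B8

Every bag has size at most 2, so the width is 2 − 1 = 1 and tw(G) ≤ 1. G has an edge, so its treewidth is at least 1. The upper and lower bounds meet at 1, so that is the treewidth.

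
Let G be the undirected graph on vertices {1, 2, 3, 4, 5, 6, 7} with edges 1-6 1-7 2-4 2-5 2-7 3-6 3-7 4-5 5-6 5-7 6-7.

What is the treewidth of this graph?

2

A width-2 tree decomposition is:
Bags: B1 = {5, 6, 7}  B2 = {1, 6, 7}  B3 = {2, 5, 7}  B4 = {2, 4, 5}  B5 = {3, 6, 7}
Tree: B1–B2, B1–B3, B3–B4, B1–B5
Each bag holds 3 vertices, so the decomposition has width 2, which upper-bounds the treewidth. Conversely, {2, 4, 5} is a clique of size 3, and the vertices of any clique must share a bag in every tree decomposition; so some bag has ≥ 3 vertices and tw(G) ≥ 2. The upper and lower bounds meet at 2, so that is the treewidth.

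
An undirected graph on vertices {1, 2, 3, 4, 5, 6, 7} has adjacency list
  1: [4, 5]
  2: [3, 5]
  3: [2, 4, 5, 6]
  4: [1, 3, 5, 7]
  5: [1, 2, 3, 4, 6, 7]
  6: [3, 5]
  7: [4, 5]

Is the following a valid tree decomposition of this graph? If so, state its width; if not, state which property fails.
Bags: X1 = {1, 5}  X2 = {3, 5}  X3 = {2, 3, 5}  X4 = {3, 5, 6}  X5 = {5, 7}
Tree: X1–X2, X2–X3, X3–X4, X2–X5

No — vertex 4 appears in no bag.

A tree decomposition must satisfy three properties: every vertex lies in some bag; for every edge, both endpoints lie together in some bag; and for every vertex, the bags containing it form a connected subtree. Here vertex 4 appears in no bag, so the decomposition is invalid.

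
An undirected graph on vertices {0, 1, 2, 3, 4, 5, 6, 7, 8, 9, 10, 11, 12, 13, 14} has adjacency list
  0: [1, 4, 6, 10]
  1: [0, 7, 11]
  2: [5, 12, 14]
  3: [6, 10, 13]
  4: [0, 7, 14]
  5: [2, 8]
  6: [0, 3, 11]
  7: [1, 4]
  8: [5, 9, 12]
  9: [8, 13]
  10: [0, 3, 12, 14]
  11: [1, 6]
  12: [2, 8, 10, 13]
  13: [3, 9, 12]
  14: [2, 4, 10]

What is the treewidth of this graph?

A width-3 tree decomposition is:
Bags: B1 = {1, 6, 7, 11}  B2 = {0, 1, 6, 7}  B3 = {0, 4, 6, 7}  B4 = {0, 3, 4, 6}  B5 = {0, 3, 4, 10}  B6 = {3, 4, 10, 14}  B7 = {3, 10, 13, 14}  B8 = {10, 12, 13, 14}  B9 = {2, 12, 13, 14}  B10 = {2, 9, 12, 13}  B11 = {2, 8, 9, 12}  B12 = {2, 5, 8, 9}
Tree: B1–B2, B2–B3, B3–B4, B4–B5, B5–B6, B6–B7, B7–B8, B8–B9, B9–B10, B10–B11, B11–B12
The largest bag has 4 vertices, giving width 3; this decomposition certifies tw(G) ≤ 3. For the lower bound: the 4 vertex sets {1,7,11}, {6}, {0}, {3,4,10,14} are disjoint, each induces a connected subgraph, and every pair is joined by at least one edge of G. Contracting each set to a single vertex therefore yields K_{4} as a minor, and since treewidth is minor-monotone, tw(G) ≥ tw(K_{4}) = 3. Combining the bounds, tw(G) = 3.

3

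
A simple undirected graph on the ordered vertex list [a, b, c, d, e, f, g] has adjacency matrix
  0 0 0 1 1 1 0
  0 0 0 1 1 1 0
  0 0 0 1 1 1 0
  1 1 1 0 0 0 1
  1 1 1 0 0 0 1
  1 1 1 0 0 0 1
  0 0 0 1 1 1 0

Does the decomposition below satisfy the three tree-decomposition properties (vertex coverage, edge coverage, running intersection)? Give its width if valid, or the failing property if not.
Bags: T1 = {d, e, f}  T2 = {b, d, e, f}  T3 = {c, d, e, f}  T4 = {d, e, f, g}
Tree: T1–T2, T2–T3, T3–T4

No — vertex a appears in no bag.

A tree decomposition must satisfy three properties: every vertex lies in some bag; for every edge, both endpoints lie together in some bag; and for every vertex, the bags containing it form a connected subtree. Here vertex a appears in no bag, so the decomposition is invalid.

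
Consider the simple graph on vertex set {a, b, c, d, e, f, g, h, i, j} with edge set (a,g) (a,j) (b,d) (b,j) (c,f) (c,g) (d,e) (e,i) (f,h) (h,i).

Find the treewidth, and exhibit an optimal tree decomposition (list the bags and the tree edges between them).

Treewidth 2.
One optimal decomposition is:
Bags: B1 = {e, h, i}  B2 = {e, f, h}  B3 = {c, e, f}  B4 = {c, e, g}  B5 = {a, e, g}  B6 = {a, e, j}  B7 = {b, e, j}  B8 = {b, d, e}
Tree: B1–B2, B2–B3, B3–B4, B4–B5, B5–B6, B6–B7, B7–B8

The largest bag has 3 vertices, giving width 2; this decomposition certifies tw(G) ≤ 2. The edges e–i–h–f–c–g–a–j–b–d–e form a cycle, so G is not a tree and its treewidth is at least 2. Hence tw(G) = 2 exactly.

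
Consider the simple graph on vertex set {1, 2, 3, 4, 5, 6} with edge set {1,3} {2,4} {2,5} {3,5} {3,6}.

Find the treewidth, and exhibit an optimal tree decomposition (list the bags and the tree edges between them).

The largest bag has 2 vertices, giving width 1; this decomposition certifies tw(G) ≤ 1. G has an edge, so its treewidth is at least 1. Combining the bounds, tw(G) = 1.

Treewidth 1.
One optimal decomposition is:
Bags: B1 = {3, 6}  B2 = {3, 5}  B3 = {1, 3}  B4 = {2, 5}  B5 = {2, 4}
Tree: B1–B2, B2–B3, B2–B4, B4–B5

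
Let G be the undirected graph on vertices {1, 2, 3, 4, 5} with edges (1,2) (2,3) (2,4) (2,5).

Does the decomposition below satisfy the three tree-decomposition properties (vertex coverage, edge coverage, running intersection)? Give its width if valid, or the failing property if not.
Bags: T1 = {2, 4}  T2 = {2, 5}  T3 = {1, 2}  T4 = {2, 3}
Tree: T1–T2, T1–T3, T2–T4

Every vertex of G appears in some bag (union = {1, 2, 3, 4, 5}); every edge is covered by a bag; and for each vertex v the set of bags containing v is connected in the bag tree. The decomposition is therefore valid. The largest bag has 2 vertices, so the width is 1.

Yes; width 1.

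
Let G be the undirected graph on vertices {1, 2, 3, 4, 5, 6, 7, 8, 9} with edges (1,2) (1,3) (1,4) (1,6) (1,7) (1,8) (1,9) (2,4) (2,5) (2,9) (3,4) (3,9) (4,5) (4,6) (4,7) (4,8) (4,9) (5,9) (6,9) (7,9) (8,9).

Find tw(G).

3

A width-3 tree decomposition is:
Bags: B1 = {2, 4, 5, 9}  B2 = {1, 2, 4, 9}  B3 = {1, 4, 6, 9}  B4 = {1, 3, 4, 9}  B5 = {1, 4, 8, 9}  B6 = {1, 4, 7, 9}
Tree: B1–B2, B2–B3, B2–B4, B3–B5, B4–B6
The largest bag has 4 vertices, giving width 3; this decomposition certifies tw(G) ≤ 3. Conversely, {1, 2, 4, 9} is a clique of size 4, and the vertices of any clique must share a bag in every tree decomposition; so some bag has ≥ 4 vertices and tw(G) ≥ 3. Combining the bounds, tw(G) = 3.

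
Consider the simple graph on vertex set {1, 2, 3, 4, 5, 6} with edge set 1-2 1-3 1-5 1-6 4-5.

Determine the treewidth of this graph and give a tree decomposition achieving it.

Treewidth 1.
One optimal decomposition is:
Bags: B1 = {1, 6}  B2 = {1, 5}  B3 = {1, 2}  B4 = {1, 3}  B5 = {4, 5}
Tree: B1–B2, B1–B3, B2–B4, B2–B5

Each bag holds 2 vertices, so the decomposition has width 1, which upper-bounds the treewidth. Any graph with an edge has treewidth ≥ 1, and G has the edge 6–1. The upper and lower bounds meet at 1, so that is the treewidth.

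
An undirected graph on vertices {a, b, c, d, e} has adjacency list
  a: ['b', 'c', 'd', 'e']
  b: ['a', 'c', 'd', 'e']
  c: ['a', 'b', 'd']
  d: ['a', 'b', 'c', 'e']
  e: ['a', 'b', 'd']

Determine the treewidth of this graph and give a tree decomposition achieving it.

Treewidth 3.
One optimal decomposition is:
Bags: B1 = {a, b, d, e}  B2 = {a, b, c, d}
Tree: B1–B2

Every bag has size at most 4, so the width is 4 − 1 = 3 and tw(G) ≤ 3. Conversely, {a, b, d, e} is a clique of size 4, and the vertices of any clique must share a bag in every tree decomposition; so some bag has ≥ 4 vertices and tw(G) ≥ 3. Hence tw(G) = 3 exactly.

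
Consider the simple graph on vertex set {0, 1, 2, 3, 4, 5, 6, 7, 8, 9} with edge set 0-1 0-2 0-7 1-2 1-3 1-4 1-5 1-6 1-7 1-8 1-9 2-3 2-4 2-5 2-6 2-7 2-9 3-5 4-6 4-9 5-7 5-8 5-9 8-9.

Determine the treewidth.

3

A width-3 tree decomposition is:
Bags: B1 = {1, 2, 4, 9}  B2 = {1, 2, 5, 9}  B3 = {1, 2, 5, 7}  B4 = {1, 2, 3, 5}  B5 = {1, 5, 8, 9}  B6 = {0, 1, 2, 7}  B7 = {1, 2, 4, 6}
Tree: B1–B2, B2–B3, B3–B4, B2–B5, B3–B6, B1–B7
Every bag has size at most 4, so the width is 4 − 1 = 3 and tw(G) ≤ 3. On the other hand G contains the 4-clique {1, 5, 8, 9}. A clique must lie in a single bag of any decomposition, so no decomposition can have width below 3. Hence tw(G) = 3 exactly.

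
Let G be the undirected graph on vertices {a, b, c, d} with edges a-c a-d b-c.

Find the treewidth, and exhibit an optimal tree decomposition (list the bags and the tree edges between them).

Treewidth 1.
Bags: B1 = {a, d}  B2 = {a, c}  B3 = {b, c}
Tree: B1–B2, B2–B3

The largest bag has 2 vertices, giving width 1; this decomposition certifies tw(G) ≤ 1. G has an edge, so its treewidth is at least 1. The upper and lower bounds meet at 1, so that is the treewidth.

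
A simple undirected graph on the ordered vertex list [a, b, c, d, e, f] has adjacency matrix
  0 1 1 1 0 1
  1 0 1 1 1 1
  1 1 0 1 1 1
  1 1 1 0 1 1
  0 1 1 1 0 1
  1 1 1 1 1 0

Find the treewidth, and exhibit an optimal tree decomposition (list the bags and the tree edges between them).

The largest bag has 5 vertices, giving width 4; this decomposition certifies tw(G) ≤ 4. On the other hand G contains the 5-clique {b, c, d, e, f}. A clique must lie in a single bag of any decomposition, so no decomposition can have width below 4. Therefore the treewidth is 4.

Treewidth 4.
Bags: B1 = {b, c, d, e, f}  B2 = {a, b, c, d, f}
Tree: B1–B2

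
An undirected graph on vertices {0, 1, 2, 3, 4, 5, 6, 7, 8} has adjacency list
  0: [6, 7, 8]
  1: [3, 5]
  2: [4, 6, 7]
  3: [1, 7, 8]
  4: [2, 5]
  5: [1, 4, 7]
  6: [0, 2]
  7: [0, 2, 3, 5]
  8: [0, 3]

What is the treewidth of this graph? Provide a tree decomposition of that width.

Each bag holds 4 vertices, so the decomposition has width 3, which upper-bounds the treewidth. For the lower bound: the 4 vertex sets {2,4,6}, {0}, {7}, {1,3,5,8} are disjoint, each induces a connected subgraph, and every pair is joined by at least one edge of G. Contracting each set to a single vertex therefore yields K_{4} as a minor, and since treewidth is minor-monotone, tw(G) ≥ tw(K_{4}) = 3. Combining the bounds, tw(G) = 3.

Treewidth 3.
One such decomposition:
Bags: B1 = {0, 2, 4, 6}  B2 = {0, 2, 4, 7}  B3 = {0, 4, 5, 7}  B4 = {0, 5, 7, 8}  B5 = {3, 5, 7, 8}  B6 = {1, 3, 5, 8}
Tree: B1–B2, B2–B3, B3–B4, B4–B5, B5–B6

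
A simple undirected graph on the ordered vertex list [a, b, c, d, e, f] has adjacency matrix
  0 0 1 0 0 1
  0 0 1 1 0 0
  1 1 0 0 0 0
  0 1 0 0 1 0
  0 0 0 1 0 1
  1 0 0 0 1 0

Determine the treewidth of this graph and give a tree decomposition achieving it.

The largest bag has 3 vertices, giving width 2; this decomposition certifies tw(G) ≤ 2. The edges d–b–c–a–f–e–d form a cycle, so G is not a tree and its treewidth is at least 2. Therefore the treewidth is 2.

Treewidth 2.
One optimal decomposition is:
Bags: B1 = {b, c, d}  B2 = {a, c, d}  B3 = {a, d, f}  B4 = {d, e, f}
Tree: B1–B2, B2–B3, B3–B4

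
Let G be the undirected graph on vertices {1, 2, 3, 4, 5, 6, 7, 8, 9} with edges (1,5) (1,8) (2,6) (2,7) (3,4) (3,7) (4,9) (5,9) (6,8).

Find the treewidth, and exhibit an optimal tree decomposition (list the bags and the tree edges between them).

Treewidth 2.
One such decomposition:
Bags: B1 = {1, 6, 8}  B2 = {1, 5, 6}  B3 = {5, 6, 9}  B4 = {4, 6, 9}  B5 = {3, 4, 6}  B6 = {3, 6, 7}  B7 = {2, 6, 7}
Tree: B1–B2, B2–B3, B3–B4, B4–B5, B5–B6, B6–B7

The largest bag has 3 vertices, giving width 2; this decomposition certifies tw(G) ≤ 2. Since 6–8–1–5–9–4–3–7–2–6 is a cycle in G, G is not acyclic. Forests are exactly the graphs of treewidth ≤ 1, so tw(G) ≥ 2. Hence tw(G) = 2 exactly.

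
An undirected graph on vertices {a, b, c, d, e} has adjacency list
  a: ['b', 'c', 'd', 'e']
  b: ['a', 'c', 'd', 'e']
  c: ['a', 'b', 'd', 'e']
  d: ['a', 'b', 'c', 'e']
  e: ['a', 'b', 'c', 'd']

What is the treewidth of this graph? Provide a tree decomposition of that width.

A single bag containing all 5 vertices is trivially a valid decomposition of width 4. On the other hand G contains the 5-clique {a, b, c, d, e}. A clique must lie in a single bag of any decomposition, so no decomposition can have width below 4. The upper and lower bounds meet at 4, so that is the treewidth.

Treewidth 4.
One such decomposition:
Bags: B1 = {a, b, c, d, e}
Tree: (single bag)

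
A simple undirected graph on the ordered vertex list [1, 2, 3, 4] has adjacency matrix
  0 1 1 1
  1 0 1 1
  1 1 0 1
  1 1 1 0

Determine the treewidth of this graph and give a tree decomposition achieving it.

Treewidth 3.
One optimal decomposition is:
Bags: B1 = {1, 2, 3, 4}
Tree: (single bag)

A single bag containing all 4 vertices is trivially a valid decomposition of width 3. On the other hand G contains the 4-clique {1, 2, 3, 4}. A clique must lie in a single bag of any decomposition, so no decomposition can have width below 3. The upper and lower bounds meet at 3, so that is the treewidth.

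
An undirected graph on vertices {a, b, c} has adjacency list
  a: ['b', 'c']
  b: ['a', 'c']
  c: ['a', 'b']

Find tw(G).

A width-2 tree decomposition is:
Bags: B1 = {a, b, c}
Tree: (single bag)
A single bag containing all 3 vertices is trivially a valid decomposition of width 2. Conversely, {a, b, c} is a clique of size 3, and the vertices of any clique must share a bag in every tree decomposition; so some bag has ≥ 3 vertices and tw(G) ≥ 2. The upper and lower bounds meet at 2, so that is the treewidth.

2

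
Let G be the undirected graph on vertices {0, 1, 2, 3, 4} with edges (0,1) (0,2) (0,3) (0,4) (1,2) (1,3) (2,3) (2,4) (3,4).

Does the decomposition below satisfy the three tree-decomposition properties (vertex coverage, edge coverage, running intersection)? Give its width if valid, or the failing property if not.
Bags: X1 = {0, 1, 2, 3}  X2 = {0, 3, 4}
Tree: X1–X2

A tree decomposition must satisfy three properties: every vertex lies in some bag; for every edge, both endpoints lie together in some bag; and for every vertex, the bags containing it form a connected subtree. Here edge (2,4) lies in no bag, so the decomposition is invalid.

No — edge (2,4) lies in no bag.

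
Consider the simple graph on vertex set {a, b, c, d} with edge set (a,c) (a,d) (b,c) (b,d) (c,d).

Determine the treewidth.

A width-2 tree decomposition is:
Bags: B1 = {a, c, d}  B2 = {b, c, d}
Tree: B1–B2
Each bag holds 3 vertices, so the decomposition has width 2, which upper-bounds the treewidth. Conversely, {a, c, d} is a clique of size 3, and the vertices of any clique must share a bag in every tree decomposition; so some bag has ≥ 3 vertices and tw(G) ≥ 2. The upper and lower bounds meet at 2, so that is the treewidth.

2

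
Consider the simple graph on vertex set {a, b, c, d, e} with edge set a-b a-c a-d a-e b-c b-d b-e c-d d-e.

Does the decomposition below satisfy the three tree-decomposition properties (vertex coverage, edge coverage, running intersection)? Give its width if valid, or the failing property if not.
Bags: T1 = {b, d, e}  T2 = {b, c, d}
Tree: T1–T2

A tree decomposition must satisfy three properties: every vertex lies in some bag; for every edge, both endpoints lie together in some bag; and for every vertex, the bags containing it form a connected subtree. Here vertex a appears in no bag, so the decomposition is invalid.

No — vertex a appears in no bag.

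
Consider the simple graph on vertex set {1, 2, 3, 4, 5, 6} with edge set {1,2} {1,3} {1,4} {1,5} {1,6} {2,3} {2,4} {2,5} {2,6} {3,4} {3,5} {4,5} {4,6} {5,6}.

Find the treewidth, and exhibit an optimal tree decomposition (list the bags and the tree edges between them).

Treewidth 4.
One such decomposition:
Bags: B1 = {1, 2, 3, 4, 5}  B2 = {1, 2, 4, 5, 6}
Tree: B1–B2

Every bag has size at most 5, so the width is 5 − 1 = 4 and tw(G) ≤ 4. On the other hand G contains the 5-clique {1, 2, 3, 4, 5}. A clique must lie in a single bag of any decomposition, so no decomposition can have width below 4. The upper and lower bounds meet at 4, so that is the treewidth.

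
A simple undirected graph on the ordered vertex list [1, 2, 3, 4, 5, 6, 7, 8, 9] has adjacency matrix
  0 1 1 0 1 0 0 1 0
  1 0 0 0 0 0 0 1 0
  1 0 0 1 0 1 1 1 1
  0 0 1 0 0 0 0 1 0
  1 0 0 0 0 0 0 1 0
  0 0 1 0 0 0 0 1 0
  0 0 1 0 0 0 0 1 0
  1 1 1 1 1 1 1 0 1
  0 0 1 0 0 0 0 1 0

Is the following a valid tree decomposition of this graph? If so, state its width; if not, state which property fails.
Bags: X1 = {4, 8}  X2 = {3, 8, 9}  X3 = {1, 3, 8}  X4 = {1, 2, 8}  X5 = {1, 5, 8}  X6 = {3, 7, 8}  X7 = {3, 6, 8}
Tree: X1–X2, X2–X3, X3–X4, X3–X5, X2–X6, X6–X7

A tree decomposition must satisfy three properties: every vertex lies in some bag; for every edge, both endpoints lie together in some bag; and for every vertex, the bags containing it form a connected subtree. Here edge (3,4) lies in no bag, so the decomposition is invalid.

No — edge (3,4) lies in no bag.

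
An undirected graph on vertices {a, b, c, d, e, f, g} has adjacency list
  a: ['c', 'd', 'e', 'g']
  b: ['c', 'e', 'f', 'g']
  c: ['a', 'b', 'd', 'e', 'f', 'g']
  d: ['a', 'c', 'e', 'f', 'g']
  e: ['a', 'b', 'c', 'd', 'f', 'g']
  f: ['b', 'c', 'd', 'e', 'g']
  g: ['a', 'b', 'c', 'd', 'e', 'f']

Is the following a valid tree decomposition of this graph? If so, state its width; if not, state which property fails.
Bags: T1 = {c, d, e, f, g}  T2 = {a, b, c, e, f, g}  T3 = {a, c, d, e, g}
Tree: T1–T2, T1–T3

No — bags containing vertex a are not connected in the tree.

A tree decomposition must satisfy three properties: every vertex lies in some bag; for every edge, both endpoints lie together in some bag; and for every vertex, the bags containing it form a connected subtree. Here bags containing vertex a are not connected in the tree, so the decomposition is invalid.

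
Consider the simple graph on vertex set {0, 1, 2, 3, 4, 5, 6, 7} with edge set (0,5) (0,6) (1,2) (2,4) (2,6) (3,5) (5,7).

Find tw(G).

1

A width-1 tree decomposition is:
Bags: B1 = {5, 7}  B2 = {0, 5}  B3 = {0, 6}  B4 = {3, 5}  B5 = {2, 6}  B6 = {1, 2}  B7 = {2, 4}
Tree: B1–B2, B2–B3, B1–B4, B3–B5, B5–B6, B6–B7
The largest bag has 2 vertices, giving width 1; this decomposition certifies tw(G) ≤ 1. Since G has at least one edge (e.g. 5–7), it is not an edgeless graph, so tw(G) ≥ 1. Combining the bounds, tw(G) = 1.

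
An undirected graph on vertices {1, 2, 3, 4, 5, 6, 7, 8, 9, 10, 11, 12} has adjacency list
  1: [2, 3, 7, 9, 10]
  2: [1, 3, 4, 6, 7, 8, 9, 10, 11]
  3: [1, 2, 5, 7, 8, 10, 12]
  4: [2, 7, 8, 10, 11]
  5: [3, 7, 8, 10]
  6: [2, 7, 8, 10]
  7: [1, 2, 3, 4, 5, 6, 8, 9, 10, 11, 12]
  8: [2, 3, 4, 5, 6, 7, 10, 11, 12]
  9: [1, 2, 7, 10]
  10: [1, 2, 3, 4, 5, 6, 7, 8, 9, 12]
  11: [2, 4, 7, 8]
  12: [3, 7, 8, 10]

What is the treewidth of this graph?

4

A width-4 tree decomposition is:
Bags: B1 = {2, 4, 7, 8, 10}  B2 = {2, 3, 7, 8, 10}  B3 = {3, 5, 7, 8, 10}  B4 = {3, 7, 8, 10, 12}  B5 = {1, 2, 3, 7, 10}  B6 = {2, 4, 7, 8, 11}  B7 = {1, 2, 7, 9, 10}  B8 = {2, 6, 7, 8, 10}
Tree: B1–B2, B2–B3, B3–B4, B2–B5, B1–B6, B5–B7, B1–B8
Each bag holds 5 vertices, so the decomposition has width 4, which upper-bounds the treewidth. On the other hand G contains the 5-clique {2, 3, 7, 8, 10}. A clique must lie in a single bag of any decomposition, so no decomposition can have width below 4. The upper and lower bounds meet at 4, so that is the treewidth.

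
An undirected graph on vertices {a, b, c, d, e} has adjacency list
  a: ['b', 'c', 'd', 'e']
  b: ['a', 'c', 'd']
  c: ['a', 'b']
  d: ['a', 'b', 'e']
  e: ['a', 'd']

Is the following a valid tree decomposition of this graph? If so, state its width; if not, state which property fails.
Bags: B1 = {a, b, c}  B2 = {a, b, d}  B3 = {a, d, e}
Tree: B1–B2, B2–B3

Yes; width 2.

Vertex coverage: the bags together contain {a, b, c, d, e}, the full vertex set. Edge coverage: each edge of G has both endpoints in at least one bag. Running intersection: for every vertex, the bags containing it form a connected subtree. All three properties hold, so this is a valid tree decomposition of width max|bag| − 1 = 2, and hence tw(G) ≤ 2.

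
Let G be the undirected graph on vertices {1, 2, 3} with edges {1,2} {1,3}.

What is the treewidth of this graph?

A width-1 tree decomposition is:
Bags: B1 = {1, 2}  B2 = {1, 3}
Tree: B1–B2
Each bag holds 2 vertices, so the decomposition has width 1, which upper-bounds the treewidth. G has an edge, so its treewidth is at least 1. The upper and lower bounds meet at 1, so that is the treewidth.

1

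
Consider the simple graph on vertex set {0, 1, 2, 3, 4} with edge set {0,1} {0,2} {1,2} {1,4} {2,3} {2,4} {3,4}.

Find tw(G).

2

A width-2 tree decomposition is:
Bags: B1 = {1, 2, 4}  B2 = {0, 1, 2}  B3 = {2, 3, 4}
Tree: B1–B2, B1–B3
The largest bag has 3 vertices, giving width 2; this decomposition certifies tw(G) ≤ 2. On the other hand G contains the 3-clique {0, 1, 2}. A clique must lie in a single bag of any decomposition, so no decomposition can have width below 2. Combining the bounds, tw(G) = 2.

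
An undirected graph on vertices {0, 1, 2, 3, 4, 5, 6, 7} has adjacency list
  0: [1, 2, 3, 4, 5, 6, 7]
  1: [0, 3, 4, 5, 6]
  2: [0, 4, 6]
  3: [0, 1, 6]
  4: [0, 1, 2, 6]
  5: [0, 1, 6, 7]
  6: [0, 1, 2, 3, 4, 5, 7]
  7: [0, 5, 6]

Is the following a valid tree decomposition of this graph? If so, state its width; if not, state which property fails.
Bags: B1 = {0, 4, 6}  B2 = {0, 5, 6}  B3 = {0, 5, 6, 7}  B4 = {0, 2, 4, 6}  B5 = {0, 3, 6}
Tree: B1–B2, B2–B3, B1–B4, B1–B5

No — vertex 1 appears in no bag.

A tree decomposition must satisfy three properties: every vertex lies in some bag; for every edge, both endpoints lie together in some bag; and for every vertex, the bags containing it form a connected subtree. Here vertex 1 appears in no bag, so the decomposition is invalid.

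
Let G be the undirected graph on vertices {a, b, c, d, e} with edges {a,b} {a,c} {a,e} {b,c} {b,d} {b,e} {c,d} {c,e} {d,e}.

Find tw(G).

3

A width-3 tree decomposition is:
Bags: B1 = {b, c, d, e}  B2 = {a, b, c, e}
Tree: B1–B2
Every bag has size at most 4, so the width is 4 − 1 = 3 and tw(G) ≤ 3. Conversely, {b, c, d, e} is a clique of size 4, and the vertices of any clique must share a bag in every tree decomposition; so some bag has ≥ 4 vertices and tw(G) ≥ 3. Therefore the treewidth is 3.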